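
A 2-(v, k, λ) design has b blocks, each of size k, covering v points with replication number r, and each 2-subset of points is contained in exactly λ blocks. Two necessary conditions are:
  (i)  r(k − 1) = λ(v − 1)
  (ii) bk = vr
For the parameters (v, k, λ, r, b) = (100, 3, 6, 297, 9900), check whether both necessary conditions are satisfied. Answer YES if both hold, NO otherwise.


Condition (i): r(k − 1) = 297·2 = 594; λ(v − 1) = 6·99 = 594. Match? YES.
Condition (ii): bk = 9900·3 = 29700; vr = 100·297 = 29700. Match? YES.
Both conditions hold? YES.

YES


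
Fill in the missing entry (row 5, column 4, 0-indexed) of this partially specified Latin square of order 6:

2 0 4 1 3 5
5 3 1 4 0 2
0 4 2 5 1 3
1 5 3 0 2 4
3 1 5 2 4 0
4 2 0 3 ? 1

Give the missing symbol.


Row 5 contains symbols [0, 1, 2, 3, 4] — missing [5].
Column 4 contains symbols [0, 1, 2, 3, 4] — missing [5].
The missing symbol must appear in both missing sets; intersection = [5].
Therefore the hidden value is 5.

Missing value = 5.


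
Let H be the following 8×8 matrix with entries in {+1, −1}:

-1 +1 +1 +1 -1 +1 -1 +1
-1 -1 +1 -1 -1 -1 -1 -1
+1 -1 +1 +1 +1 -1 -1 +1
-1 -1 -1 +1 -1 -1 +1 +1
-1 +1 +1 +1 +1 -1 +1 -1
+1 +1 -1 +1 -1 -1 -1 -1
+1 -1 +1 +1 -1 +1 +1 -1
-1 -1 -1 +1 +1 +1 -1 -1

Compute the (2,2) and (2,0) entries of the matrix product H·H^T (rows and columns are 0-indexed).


Row 0 of H: [-1, 1, 1, 1, -1, 1, -1, 1].
Row 2 of H: [1, -1, 1, 1, 1, -1, -1, 1].
(H·H^T)[2][2] = Σ_j H[2][j]·H[2][j] = (1)² + (-1)² + (1)² + (1)² + (1)² + (-1)² + (-1)² + (1)² = 1 + 1 + 1 + 1 + 1 + 1 + 1 + 1 = 8.
(H·H^T)[2][0] = Σ_j H[2][j]·H[0][j] = (1)·(-1) + (-1)·(1) + (1)·(1) + (1)·(1) + (1)·(-1) + (-1)·(1) + (-1)·(-1) + (1)·(1) = -1 + -1 + 1 + 1 + -1 + -1 + 1 + 1 = 0.
So rows 2 and 0 are orthogonal; the diagonal entry equals n = 8.

(2,2) entry = 8; (2,0) entry = 0.


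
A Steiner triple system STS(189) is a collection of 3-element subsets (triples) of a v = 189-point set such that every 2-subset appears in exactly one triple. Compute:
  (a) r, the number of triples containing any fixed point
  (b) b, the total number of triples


An STS(v) is a 2-(v, 3, 1) BIBD: block size k = 3, λ = 1.
Replication: r(k − 1) = λ(v − 1) ⇒ r·2 = 189 − 1 = 188 ⇒ r = 94.
Block count: bk = vr ⇒ b·3 = 189·94 = 17766 ⇒ b = 5922.

r = 94, b = 5922.


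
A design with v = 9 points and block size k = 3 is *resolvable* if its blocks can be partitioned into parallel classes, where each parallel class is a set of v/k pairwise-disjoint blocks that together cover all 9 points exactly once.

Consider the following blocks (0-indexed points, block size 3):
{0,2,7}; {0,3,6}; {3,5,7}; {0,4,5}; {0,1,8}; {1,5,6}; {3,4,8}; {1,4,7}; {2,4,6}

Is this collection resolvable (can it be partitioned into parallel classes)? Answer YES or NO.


v = 9, block size k = 3, number of blocks = 9.
For resolvability, blocks must partition into parallel classes of size v/k = 3.
Total blocks must therefore be a multiple of 3: 9 = 3·3 + 0 ⇒ divisible ✓.
Consider block {0,3,6}. The only other block(s) in the collection disjoint from it are {1,4,7} — just 1 block(s). Any parallel class containing {0,3,6} would need 2 other blocks each disjoint from it, so no parallel class of size 3 can contain {0,3,6}.
Since every block must belong to some parallel class in a resolution, the collection cannot be partitioned into parallel classes.
Resolvable? NO.

NO


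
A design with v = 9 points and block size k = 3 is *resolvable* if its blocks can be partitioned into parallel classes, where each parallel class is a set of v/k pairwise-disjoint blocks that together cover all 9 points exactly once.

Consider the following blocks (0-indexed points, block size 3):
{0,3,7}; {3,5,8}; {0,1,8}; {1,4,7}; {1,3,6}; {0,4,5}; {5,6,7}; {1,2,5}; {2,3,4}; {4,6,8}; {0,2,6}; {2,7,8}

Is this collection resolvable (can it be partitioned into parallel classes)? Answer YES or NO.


v = 9, block size k = 3, number of blocks = 12.
For resolvability, blocks must partition into parallel classes of size v/k = 3.
Total blocks must therefore be a multiple of 3: 12 = 3·4 + 0 ⇒ divisible ✓.
Greedy packing gives 4 candidate class(es). Each should be a full parallel class (size 3, covers all 9 points).
  Class 1 (3 blocks): {0,3,7}; {1,2,5}; {4,6,8}. Points covered: [0, 1, 2, 3, 4, 5, 6, 7, 8].
  Class 2 (3 blocks): {3,5,8}; {1,4,7}; {0,2,6}. Points covered: [0, 1, 2, 3, 4, 5, 6, 7, 8].
  Class 3 (3 blocks): {0,1,8}; {5,6,7}; {2,3,4}. Points covered: [0, 1, 2, 3, 4, 5, 6, 7, 8].
  Class 4 (3 blocks): {1,3,6}; {0,4,5}; {2,7,8}. Points covered: [0, 1, 2, 3, 4, 5, 6, 7, 8].
All classes full (size 3)? YES. All classes cover every point? YES.
Resolvable? YES.

YES


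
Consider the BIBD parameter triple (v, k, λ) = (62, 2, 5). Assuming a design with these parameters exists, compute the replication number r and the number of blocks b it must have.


Any 2-(v, k, λ) BIBD satisfies two necessary conditions:
  (i)  Each point sits in r blocks, and counting incidences through any fixed point gives r(k − 1) = λ(v − 1), so r = λ(v − 1)/(k − 1).
  (ii) Total incidences bk = vr, so b = vr/k.
Step 1: r = λ(v − 1)/(k − 1) = 5·(62 − 1)/(2 − 1) = 5·61/1 = 305/1 = 305.
Step 2: b = vr/k = 62·305/2 = 18910/2 = 9455.
Check integrality: r = 305 ∈ Z ✓, b = 9455 ∈ Z ✓.
(These identities are necessary conditions: they determine r and b for any design with these parameters, but do not by themselves prove that one exists.)

r = 305, b = 9455.


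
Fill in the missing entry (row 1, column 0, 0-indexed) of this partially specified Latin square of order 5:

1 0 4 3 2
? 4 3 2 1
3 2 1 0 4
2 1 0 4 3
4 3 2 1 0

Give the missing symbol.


Row 1 contains symbols [1, 2, 3, 4] — missing [0].
Column 0 contains symbols [1, 2, 3, 4] — missing [0].
The missing symbol must appear in both missing sets; intersection = [0].
Therefore the hidden value is 0.

Missing value = 0.


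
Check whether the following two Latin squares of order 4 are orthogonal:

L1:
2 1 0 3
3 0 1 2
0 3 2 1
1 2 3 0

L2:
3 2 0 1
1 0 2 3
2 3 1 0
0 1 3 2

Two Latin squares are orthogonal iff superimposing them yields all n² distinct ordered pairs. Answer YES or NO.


Form the n² = 16 superimposed pairs (L1[i][j], L2[i][j]), row by row (rows and columns indexed from 0):
row 0: (2,3) (1,2) (0,0) (3,1)
row 1: (3,1) (0,0) (1,2) (2,3)
row 2: (0,2) (3,3) (2,1) (1,0)
row 3: (1,0) (2,1) (3,3) (0,2)
Orthogonality requires all 16 pairs distinct.
But the pair (3,1) repeats: cell (0,3) has L1 = 3, L2 = 1, and cell (1,0) has L1 = 3, L2 = 1.
A repeated pair means some other pair never occurs (only 8 distinct pairs out of 16), so the squares are not orthogonal.
Conclusion: NO.

NO


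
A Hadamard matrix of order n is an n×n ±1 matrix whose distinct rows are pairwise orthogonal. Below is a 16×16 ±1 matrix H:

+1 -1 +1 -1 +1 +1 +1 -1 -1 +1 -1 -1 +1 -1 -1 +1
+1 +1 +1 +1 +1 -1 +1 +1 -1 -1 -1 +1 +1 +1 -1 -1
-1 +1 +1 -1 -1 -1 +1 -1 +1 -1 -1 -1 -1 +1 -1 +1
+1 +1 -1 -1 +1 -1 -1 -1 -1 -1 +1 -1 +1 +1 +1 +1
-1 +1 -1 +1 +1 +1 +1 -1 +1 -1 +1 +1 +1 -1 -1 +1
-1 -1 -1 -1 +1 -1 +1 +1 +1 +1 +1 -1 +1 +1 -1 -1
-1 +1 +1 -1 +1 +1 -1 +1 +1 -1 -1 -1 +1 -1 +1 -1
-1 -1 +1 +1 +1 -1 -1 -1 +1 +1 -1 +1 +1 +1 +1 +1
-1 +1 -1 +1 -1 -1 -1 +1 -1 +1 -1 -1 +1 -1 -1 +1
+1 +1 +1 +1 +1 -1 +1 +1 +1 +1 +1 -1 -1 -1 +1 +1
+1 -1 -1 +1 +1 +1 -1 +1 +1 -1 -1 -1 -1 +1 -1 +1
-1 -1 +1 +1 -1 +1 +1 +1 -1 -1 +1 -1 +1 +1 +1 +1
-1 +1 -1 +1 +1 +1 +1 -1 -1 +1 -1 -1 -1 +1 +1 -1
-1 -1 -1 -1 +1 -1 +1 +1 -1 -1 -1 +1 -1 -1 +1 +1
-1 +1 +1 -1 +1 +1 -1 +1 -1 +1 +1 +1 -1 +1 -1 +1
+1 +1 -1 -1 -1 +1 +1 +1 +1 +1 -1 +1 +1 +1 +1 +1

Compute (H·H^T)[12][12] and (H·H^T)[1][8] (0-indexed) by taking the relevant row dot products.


Row 1 of H: [1, 1, 1, 1, 1, -1, 1, 1, -1, -1, -1, 1, 1, 1, -1, -1].
Row 8 of H: [-1, 1, -1, 1, -1, -1, -1, 1, -1, 1, -1, -1, 1, -1, -1, 1].
Row 12 of H: [-1, 1, -1, 1, 1, 1, 1, -1, -1, 1, -1, -1, -1, 1, 1, -1].
(H·H^T)[12][12] = Σ_j H[12][j]·H[12][j] = (-1)² + (1)² + (-1)² + (1)² + (1)² + (1)² + (1)² + (-1)² + (-1)² + (1)² + (-1)² + (-1)² + (-1)² + (1)² + (1)² + (-1)² = 1 + 1 + 1 + 1 + 1 + 1 + 1 + 1 + 1 + 1 + 1 + 1 + 1 + 1 + 1 + 1 = 16.
(H·H^T)[1][8] = Σ_j H[1][j]·H[8][j] = (1)·(-1) + (1)·(1) + (1)·(-1) + (1)·(1) + (1)·(-1) + (-1)·(-1) + (1)·(-1) + (1)·(1) + (-1)·(-1) + (-1)·(1) + (-1)·(-1) + (1)·(-1) + (1)·(1) + (1)·(-1) + (-1)·(-1) + (-1)·(1) = -1 + 1 + -1 + 1 + -1 + 1 + -1 + 1 + 1 + -1 + 1 + -1 + 1 + -1 + 1 + -1 = 0.
So rows 1 and 8 are orthogonal; the diagonal entry equals n = 16.

(12,12) entry = 16; (1,8) entry = 0.


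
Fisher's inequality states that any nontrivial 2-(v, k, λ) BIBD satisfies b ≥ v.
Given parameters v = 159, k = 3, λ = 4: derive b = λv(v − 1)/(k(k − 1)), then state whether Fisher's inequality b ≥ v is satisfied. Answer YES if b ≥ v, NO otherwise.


r = λ(v − 1)/(k − 1) = 4·158/2 = 316.
b = vr/k = 159·316/3 = 16748.
Fisher's inequality: b ≥ v ⇔ 16748 ≥ 159? YES.

YES


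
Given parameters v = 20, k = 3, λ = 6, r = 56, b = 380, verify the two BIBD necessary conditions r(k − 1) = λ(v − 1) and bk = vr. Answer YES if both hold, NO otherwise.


Condition (i): r(k − 1) = 56·2 = 112; λ(v − 1) = 6·19 = 114. Match? NO.
Condition (ii): bk = 380·3 = 1140; vr = 20·56 = 1120. Match? NO.
Both conditions hold? NO.

NO


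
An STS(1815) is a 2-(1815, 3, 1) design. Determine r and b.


An STS(v) is a 2-(v, 3, 1) BIBD: block size k = 3, λ = 1.
Replication: r(k − 1) = λ(v − 1) ⇒ r·2 = 1815 − 1 = 1814 ⇒ r = 907.
Block count: bk = vr ⇒ b·3 = 1815·907 = 1646205 ⇒ b = 548735.
(Check via b = v(v − 1)/6 = 1815·1814/6 = 3292410/6 = 548735.)

r = 907, b = 548735.


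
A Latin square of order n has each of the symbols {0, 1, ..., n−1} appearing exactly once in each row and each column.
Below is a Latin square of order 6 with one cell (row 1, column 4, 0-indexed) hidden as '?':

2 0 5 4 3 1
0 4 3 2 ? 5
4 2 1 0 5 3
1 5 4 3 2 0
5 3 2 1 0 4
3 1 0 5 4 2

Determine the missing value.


Row 1 contains symbols [0, 2, 3, 4, 5] — missing [1].
Column 4 contains symbols [0, 2, 3, 4, 5] — missing [1].
The missing symbol must appear in both missing sets; intersection = [1].
Therefore the hidden value is 1.

Missing value = 1.


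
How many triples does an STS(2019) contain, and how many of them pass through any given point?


An STS(v) is a 2-(v, 3, 1) BIBD: block size k = 3, λ = 1.
Replication: r(k − 1) = λ(v − 1) ⇒ r·2 = 2019 − 1 = 2018 ⇒ r = 1009.
Block count: b = v(v − 1)/6 = 2019·2018/6 = 4074342/6 = 679057.
(Check via bk = vr: 679057·3 = 2037171 = 2019·1009 = 2037171 ✓.)

r = 1009, b = 679057.


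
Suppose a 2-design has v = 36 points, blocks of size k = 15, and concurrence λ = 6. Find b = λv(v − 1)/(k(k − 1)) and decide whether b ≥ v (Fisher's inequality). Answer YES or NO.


b = λv(v − 1)/(k(k − 1)) = 6·36·35/(15·14) = 7560/210 = 36.
Compare with v = 36: b ≥ v, so Fisher's inequality holds.

YES


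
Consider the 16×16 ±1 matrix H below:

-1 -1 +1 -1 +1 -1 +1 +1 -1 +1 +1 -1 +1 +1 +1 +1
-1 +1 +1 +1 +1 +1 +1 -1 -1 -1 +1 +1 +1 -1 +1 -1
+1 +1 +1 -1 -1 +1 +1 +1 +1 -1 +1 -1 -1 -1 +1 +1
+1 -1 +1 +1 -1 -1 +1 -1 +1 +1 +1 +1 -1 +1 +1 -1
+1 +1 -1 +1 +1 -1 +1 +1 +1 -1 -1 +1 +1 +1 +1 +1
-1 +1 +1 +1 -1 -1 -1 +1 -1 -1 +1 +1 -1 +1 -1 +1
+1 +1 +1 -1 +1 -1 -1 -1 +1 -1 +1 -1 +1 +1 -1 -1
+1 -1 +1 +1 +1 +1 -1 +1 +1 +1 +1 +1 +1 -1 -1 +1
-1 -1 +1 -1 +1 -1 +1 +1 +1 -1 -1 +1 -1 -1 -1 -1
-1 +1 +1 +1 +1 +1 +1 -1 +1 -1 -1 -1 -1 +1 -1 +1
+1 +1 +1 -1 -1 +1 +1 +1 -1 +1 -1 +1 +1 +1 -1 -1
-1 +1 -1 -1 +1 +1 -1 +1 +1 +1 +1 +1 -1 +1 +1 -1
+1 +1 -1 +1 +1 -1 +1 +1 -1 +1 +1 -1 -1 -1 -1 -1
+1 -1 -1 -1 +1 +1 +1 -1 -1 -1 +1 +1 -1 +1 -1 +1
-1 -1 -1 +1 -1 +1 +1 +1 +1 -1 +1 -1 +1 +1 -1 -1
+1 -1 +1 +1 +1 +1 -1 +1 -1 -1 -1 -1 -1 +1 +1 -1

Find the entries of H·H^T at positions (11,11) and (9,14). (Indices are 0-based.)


Row 9 of H: [-1, 1, 1, 1, 1, 1, 1, -1, 1, -1, -1, -1, -1, 1, -1, 1].
Row 11 of H: [-1, 1, -1, -1, 1, 1, -1, 1, 1, 1, 1, 1, -1, 1, 1, -1].
Row 14 of H: [-1, -1, -1, 1, -1, 1, 1, 1, 1, -1, 1, -1, 1, 1, -1, -1].
(H·H^T)[11][11] = Σ_j H[11][j]·H[11][j] = (-1)² + (1)² + (-1)² + (-1)² + (1)² + (1)² + (-1)² + (1)² + (1)² + (1)² + (1)² + (1)² + (-1)² + (1)² + (1)² + (-1)² = 1 + 1 + 1 + 1 + 1 + 1 + 1 + 1 + 1 + 1 + 1 + 1 + 1 + 1 + 1 + 1 = 16.
(H·H^T)[9][14] = Σ_j H[9][j]·H[14][j] = (-1)·(-1) + (1)·(-1) + (1)·(-1) + (1)·(1) + (1)·(-1) + (1)·(1) + (1)·(1) + (-1)·(1) + (1)·(1) + (-1)·(-1) + (-1)·(1) + (-1)·(-1) + (-1)·(1) + (1)·(1) + (-1)·(-1) + (1)·(-1) = 1 + -1 + -1 + 1 + -1 + 1 + 1 + -1 + 1 + 1 + -1 + 1 + -1 + 1 + 1 + -1 = 2.
Rows 9 and 14 are not orthogonal (dot product = 2 ≠ 0), so H is not a Hadamard matrix.

(11,11) entry = 16; (9,14) entry = 2.


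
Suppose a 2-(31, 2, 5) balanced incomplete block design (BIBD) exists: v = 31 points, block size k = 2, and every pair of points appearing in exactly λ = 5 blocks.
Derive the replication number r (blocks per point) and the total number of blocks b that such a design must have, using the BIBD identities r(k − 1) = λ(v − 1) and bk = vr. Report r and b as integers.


Any 2-(v, k, λ) BIBD satisfies two necessary conditions:
  (i)  Each point sits in r blocks, and counting incidences through any fixed point gives r(k − 1) = λ(v − 1), so r = λ(v − 1)/(k − 1).
  (ii) Total incidences bk = vr, so b = vr/k.
Step 1: r = λ(v − 1)/(k − 1) = 5·(31 − 1)/(2 − 1) = 5·30/1 = 150/1 = 150.
Step 2: b = vr/k = 31·150/2 = 4650/2 = 2325.
Check integrality: r = 150 ∈ Z ✓, b = 2325 ∈ Z ✓.
(These identities are necessary conditions: they determine r and b for any design with these parameters, but do not by themselves prove that one exists.)

r = 150, b = 2325.


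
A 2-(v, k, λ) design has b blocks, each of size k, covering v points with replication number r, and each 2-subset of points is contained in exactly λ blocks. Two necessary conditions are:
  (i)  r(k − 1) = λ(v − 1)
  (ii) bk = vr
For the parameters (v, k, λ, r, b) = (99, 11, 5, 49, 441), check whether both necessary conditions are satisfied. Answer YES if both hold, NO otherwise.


Condition (i): r(k − 1) = 49·10 = 490; λ(v − 1) = 5·98 = 490. Match? YES.
Condition (ii): bk = 441·11 = 4851; vr = 99·49 = 4851. Match? YES.
Both conditions hold? YES.

YES


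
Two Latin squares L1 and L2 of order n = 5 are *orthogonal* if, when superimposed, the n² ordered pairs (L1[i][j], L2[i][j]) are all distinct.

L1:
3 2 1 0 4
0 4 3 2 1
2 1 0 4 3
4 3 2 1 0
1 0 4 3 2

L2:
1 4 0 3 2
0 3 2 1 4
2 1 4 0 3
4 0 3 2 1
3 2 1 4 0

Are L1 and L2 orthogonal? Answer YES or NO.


Form the n² = 25 superimposed pairs (L1[i][j], L2[i][j]), row by row (rows and columns indexed from 0):
row 0: (3,1) (2,4) (1,0) (0,3) (4,2)
row 1: (0,0) (4,3) (3,2) (2,1) (1,4)
row 2: (2,2) (1,1) (0,4) (4,0) (3,3)
row 3: (4,4) (3,0) (2,3) (1,2) (0,1)
row 4: (1,3) (0,2) (4,1) (3,4) (2,0)
Orthogonality requires all 25 pairs distinct.
Check by first coordinate: for each symbol s of L1, list the L2 entries in the n cells where L1 = s; they must all differ.
  L1 = 0: L2 entries (in reading order) 3, 0, 4, 1, 2 — all 5 distinct ✓
  L1 = 1: L2 entries (in reading order) 0, 4, 1, 2, 3 — all 5 distinct ✓
  L1 = 2: L2 entries (in reading order) 4, 1, 2, 3, 0 — all 5 distinct ✓
  L1 = 3: L2 entries (in reading order) 1, 2, 3, 0, 4 — all 5 distinct ✓
  L1 = 4: L2 entries (in reading order) 2, 3, 0, 4, 1 — all 5 distinct ✓
Every symbol of L1 meets every symbol of L2 exactly once, so all 25 pairs are distinct (25 of 25).
Conclusion: YES.

YES


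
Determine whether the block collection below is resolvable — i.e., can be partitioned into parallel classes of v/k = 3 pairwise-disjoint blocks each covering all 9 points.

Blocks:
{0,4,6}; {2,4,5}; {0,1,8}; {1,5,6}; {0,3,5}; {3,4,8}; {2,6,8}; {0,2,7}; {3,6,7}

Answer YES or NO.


v = 9, block size k = 3, number of blocks = 9.
For resolvability, blocks must partition into parallel classes of size v/k = 3.
Total blocks must therefore be a multiple of 3: 9 = 3·3 + 0 ⇒ divisible ✓.
Consider block {0,4,6}. It intersects every other block in the collection, so no parallel class of size 3 can contain it.
Since every block must belong to some parallel class in a resolution, the collection cannot be partitioned into parallel classes.
Resolvable? NO.

NO


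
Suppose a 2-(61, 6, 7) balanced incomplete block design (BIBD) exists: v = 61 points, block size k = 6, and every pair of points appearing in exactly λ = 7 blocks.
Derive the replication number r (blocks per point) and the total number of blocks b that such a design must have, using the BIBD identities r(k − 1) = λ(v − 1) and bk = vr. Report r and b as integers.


Any 2-(v, k, λ) BIBD satisfies two necessary conditions:
  (i)  Each point sits in r blocks, and counting incidences through any fixed point gives r(k − 1) = λ(v − 1), so r = λ(v − 1)/(k − 1).
  (ii) Total incidences bk = vr, so b = vr/k.
Step 1: r = λ(v − 1)/(k − 1) = 7·(61 − 1)/(6 − 1) = 7·60/5 = 420/5 = 84.
Step 2: b = vr/k = 61·84/6 = 5124/6 = 854.
Check integrality: r = 84 ∈ Z ✓, b = 854 ∈ Z ✓.
(These identities are necessary conditions: they determine r and b for any design with these parameters, but do not by themselves prove that one exists.)

r = 84, b = 854.


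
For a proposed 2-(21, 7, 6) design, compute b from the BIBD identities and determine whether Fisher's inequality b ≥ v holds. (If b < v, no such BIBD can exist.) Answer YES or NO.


b = λv(v − 1)/(k(k − 1)) = 6·21·20/(7·6) = 2520/42 = 60.
Compare with v = 21: b ≥ v, so Fisher's inequality holds.

YES


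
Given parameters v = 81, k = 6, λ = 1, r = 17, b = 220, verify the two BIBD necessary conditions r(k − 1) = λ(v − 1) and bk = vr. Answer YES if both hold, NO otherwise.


Condition (i): r(k − 1) = 17·5 = 85; λ(v − 1) = 1·80 = 80. Match? NO.
Condition (ii): bk = 220·6 = 1320; vr = 81·17 = 1377. Match? NO.
Both conditions hold? NO.

NO


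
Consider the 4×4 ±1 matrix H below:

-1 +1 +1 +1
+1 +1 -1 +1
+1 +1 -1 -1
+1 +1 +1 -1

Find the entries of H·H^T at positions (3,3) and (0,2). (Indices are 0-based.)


Row 0 of H: [-1, 1, 1, 1].
Row 2 of H: [1, 1, -1, -1].
Row 3 of H: [1, 1, 1, -1].
(H·H^T)[3][3] = Σ_j H[3][j]·H[3][j] = (1)² + (1)² + (1)² + (-1)² = 1 + 1 + 1 + 1 = 4.
(H·H^T)[0][2] = Σ_j H[0][j]·H[2][j] = (-1)·(1) + (1)·(1) + (1)·(-1) + (1)·(-1) = -1 + 1 + -1 + -1 = -2.
Rows 0 and 2 are not orthogonal (dot product = -2 ≠ 0), so H is not a Hadamard matrix.

(3,3) entry = 4; (0,2) entry = -2.


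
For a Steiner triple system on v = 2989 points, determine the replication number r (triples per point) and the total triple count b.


An STS(v) is a 2-(v, 3, 1) BIBD: block size k = 3, λ = 1.
Replication: r(k − 1) = λ(v − 1) ⇒ r·2 = 2989 − 1 = 2988 ⇒ r = 1494.
Block count: bk = vr ⇒ b·3 = 2989·1494 = 4465566 ⇒ b = 1488522.
(Check via b = v(v − 1)/6 = 2989·2988/6 = 8931132/6 = 1488522.)

r = 1494, b = 1488522.


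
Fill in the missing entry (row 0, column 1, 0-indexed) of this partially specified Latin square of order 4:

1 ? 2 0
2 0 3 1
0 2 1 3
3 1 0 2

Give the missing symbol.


Row 0 contains symbols [0, 1, 2] — missing [3].
Column 1 contains symbols [0, 1, 2] — missing [3].
The missing symbol must appear in both missing sets; intersection = [3].
Therefore the hidden value is 3.

Missing value = 3.


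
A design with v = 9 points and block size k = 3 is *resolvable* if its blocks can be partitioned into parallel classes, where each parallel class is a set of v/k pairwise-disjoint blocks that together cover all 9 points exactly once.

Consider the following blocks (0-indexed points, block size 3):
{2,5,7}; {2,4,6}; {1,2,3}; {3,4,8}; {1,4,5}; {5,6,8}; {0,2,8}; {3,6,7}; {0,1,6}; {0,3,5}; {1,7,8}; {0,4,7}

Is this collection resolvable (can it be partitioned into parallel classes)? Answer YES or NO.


v = 9, block size k = 3, number of blocks = 12.
For resolvability, blocks must partition into parallel classes of size v/k = 3.
Total blocks must therefore be a multiple of 3: 12 = 3·4 + 0 ⇒ divisible ✓.
Greedy packing gives 4 candidate class(es). Each should be a full parallel class (size 3, covers all 9 points).
  Class 1 (3 blocks): {2,5,7}; {3,4,8}; {0,1,6}. Points covered: [0, 1, 2, 3, 4, 5, 6, 7, 8].
  Class 2 (3 blocks): {2,4,6}; {0,3,5}; {1,7,8}. Points covered: [0, 1, 2, 3, 4, 5, 6, 7, 8].
  Class 3 (3 blocks): {1,2,3}; {5,6,8}; {0,4,7}. Points covered: [0, 1, 2, 3, 4, 5, 6, 7, 8].
  Class 4 (3 blocks): {1,4,5}; {0,2,8}; {3,6,7}. Points covered: [0, 1, 2, 3, 4, 5, 6, 7, 8].
All classes full (size 3)? YES. All classes cover every point? YES.
Resolvable? YES.

YES


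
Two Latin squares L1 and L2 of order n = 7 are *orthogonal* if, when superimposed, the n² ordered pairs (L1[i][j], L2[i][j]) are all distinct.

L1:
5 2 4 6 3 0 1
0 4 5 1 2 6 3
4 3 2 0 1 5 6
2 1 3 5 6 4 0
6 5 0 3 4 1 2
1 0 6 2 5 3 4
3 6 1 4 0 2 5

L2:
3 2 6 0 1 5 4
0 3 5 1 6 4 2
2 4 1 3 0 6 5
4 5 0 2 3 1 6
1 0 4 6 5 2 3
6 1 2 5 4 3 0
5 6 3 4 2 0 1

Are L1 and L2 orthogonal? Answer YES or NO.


Form the n² = 49 superimposed pairs (L1[i][j], L2[i][j]), row by row (rows and columns indexed from 0):
row 0: (5,3) (2,2) (4,6) (6,0) (3,1) (0,5) (1,4)
row 1: (0,0) (4,3) (5,5) (1,1) (2,6) (6,4) (3,2)
row 2: (4,2) (3,4) (2,1) (0,3) (1,0) (5,6) (6,5)
row 3: (2,4) (1,5) (3,0) (5,2) (6,3) (4,1) (0,6)
row 4: (6,1) (5,0) (0,4) (3,6) (4,5) (1,2) (2,3)
row 5: (1,6) (0,1) (6,2) (2,5) (5,4) (3,3) (4,0)
row 6: (3,5) (6,6) (1,3) (4,4) (0,2) (2,0) (5,1)
Orthogonality requires all 49 pairs distinct.
Check by first coordinate: for each symbol s of L1, list the L2 entries in the n cells where L1 = s; they must all differ.
  L1 = 0: L2 entries (in reading order) 5, 0, 3, 6, 4, 1, 2 — all 7 distinct ✓
  L1 = 1: L2 entries (in reading order) 4, 1, 0, 5, 2, 6, 3 — all 7 distinct ✓
  L1 = 2: L2 entries (in reading order) 2, 6, 1, 4, 3, 5, 0 — all 7 distinct ✓
  L1 = 3: L2 entries (in reading order) 1, 2, 4, 0, 6, 3, 5 — all 7 distinct ✓
  L1 = 4: L2 entries (in reading order) 6, 3, 2, 1, 5, 0, 4 — all 7 distinct ✓
  L1 = 5: L2 entries (in reading order) 3, 5, 6, 2, 0, 4, 1 — all 7 distinct ✓
  L1 = 6: L2 entries (in reading order) 0, 4, 5, 3, 1, 2, 6 — all 7 distinct ✓
Every symbol of L1 meets every symbol of L2 exactly once, so all 49 pairs are distinct (49 of 49).
Conclusion: YES.

YES


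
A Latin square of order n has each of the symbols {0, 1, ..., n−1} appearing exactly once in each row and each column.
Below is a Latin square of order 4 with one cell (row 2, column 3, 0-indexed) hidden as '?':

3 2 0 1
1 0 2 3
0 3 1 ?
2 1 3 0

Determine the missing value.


Row 2 contains symbols [0, 1, 3] — missing [2].
Column 3 contains symbols [0, 1, 3] — missing [2].
The missing symbol must appear in both missing sets; intersection = [2].
Therefore the hidden value is 2.

Missing value = 2.


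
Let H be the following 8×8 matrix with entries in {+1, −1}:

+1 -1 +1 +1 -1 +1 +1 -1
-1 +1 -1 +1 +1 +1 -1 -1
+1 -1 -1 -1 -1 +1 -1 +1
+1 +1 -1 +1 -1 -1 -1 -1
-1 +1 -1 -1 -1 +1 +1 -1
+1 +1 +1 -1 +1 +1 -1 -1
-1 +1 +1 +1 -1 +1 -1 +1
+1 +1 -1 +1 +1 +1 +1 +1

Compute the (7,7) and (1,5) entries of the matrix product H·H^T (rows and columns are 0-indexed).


Row 1 of H: [-1, 1, -1, 1, 1, 1, -1, -1].
Row 5 of H: [1, 1, 1, -1, 1, 1, -1, -1].
Row 7 of H: [1, 1, -1, 1, 1, 1, 1, 1].
(H·H^T)[7][7] = Σ_j H[7][j]·H[7][j] = (1)² + (1)² + (-1)² + (1)² + (1)² + (1)² + (1)² + (1)² = 1 + 1 + 1 + 1 + 1 + 1 + 1 + 1 = 8.
(H·H^T)[1][5] = Σ_j H[1][j]·H[5][j] = (-1)·(1) + (1)·(1) + (-1)·(1) + (1)·(-1) + (1)·(1) + (1)·(1) + (-1)·(-1) + (-1)·(-1) = -1 + 1 + -1 + -1 + 1 + 1 + 1 + 1 = 2.
Rows 1 and 5 are not orthogonal (dot product = 2 ≠ 0), so H is not a Hadamard matrix.

(7,7) entry = 8; (1,5) entry = 2.


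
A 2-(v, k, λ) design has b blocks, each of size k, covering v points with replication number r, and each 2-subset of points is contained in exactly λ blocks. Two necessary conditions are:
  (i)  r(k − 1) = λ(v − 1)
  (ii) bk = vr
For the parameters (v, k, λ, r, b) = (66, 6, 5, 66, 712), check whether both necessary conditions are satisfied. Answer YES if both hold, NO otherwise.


Condition (i): r(k − 1) = 66·5 = 330; λ(v − 1) = 5·65 = 325. Match? NO.
Condition (ii): bk = 712·6 = 4272; vr = 66·66 = 4356. Match? NO.
Both conditions hold? NO.

NO


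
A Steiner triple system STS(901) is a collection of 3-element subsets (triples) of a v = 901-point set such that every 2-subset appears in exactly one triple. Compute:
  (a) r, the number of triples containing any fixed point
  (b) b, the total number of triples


An STS(v) is a 2-(v, 3, 1) BIBD: block size k = 3, λ = 1.
Replication: r(k − 1) = λ(v − 1) ⇒ r·2 = 901 − 1 = 900 ⇒ r = 450.
Block count: b = v(v − 1)/6 = 901·900/6 = 810900/6 = 135150.

r = 450, b = 135150.


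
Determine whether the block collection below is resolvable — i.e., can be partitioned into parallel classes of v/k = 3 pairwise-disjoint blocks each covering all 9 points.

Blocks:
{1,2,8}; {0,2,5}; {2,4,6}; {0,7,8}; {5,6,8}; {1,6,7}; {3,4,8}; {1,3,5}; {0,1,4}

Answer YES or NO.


v = 9, block size k = 3, number of blocks = 9.
For resolvability, blocks must partition into parallel classes of size v/k = 3.
Total blocks must therefore be a multiple of 3: 9 = 3·3 + 0 ⇒ divisible ✓.
Consider block {1,2,8}. It intersects every other block in the collection, so no parallel class of size 3 can contain it.
Since every block must belong to some parallel class in a resolution, the collection cannot be partitioned into parallel classes.
Resolvable? NO.

NO


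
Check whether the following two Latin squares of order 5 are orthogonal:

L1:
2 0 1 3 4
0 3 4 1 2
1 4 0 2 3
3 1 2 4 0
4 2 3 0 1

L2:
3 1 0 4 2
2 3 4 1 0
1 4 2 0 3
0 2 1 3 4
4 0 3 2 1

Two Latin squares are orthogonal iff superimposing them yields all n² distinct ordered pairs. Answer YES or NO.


Form the n² = 25 superimposed pairs (L1[i][j], L2[i][j]), row by row (rows and columns indexed from 0):
row 0: (2,3) (0,1) (1,0) (3,4) (4,2)
row 1: (0,2) (3,3) (4,4) (1,1) (2,0)
row 2: (1,1) (4,4) (0,2) (2,0) (3,3)
row 3: (3,0) (1,2) (2,1) (4,3) (0,4)
row 4: (4,4) (2,0) (3,3) (0,2) (1,1)
Orthogonality requires all 25 pairs distinct.
But the pair (1,1) repeats: cell (1,3) has L1 = 1, L2 = 1, and cell (2,0) has L1 = 1, L2 = 1.
A repeated pair means some other pair never occurs (only 15 distinct pairs out of 25), so the squares are not orthogonal.
Conclusion: NO.

NO


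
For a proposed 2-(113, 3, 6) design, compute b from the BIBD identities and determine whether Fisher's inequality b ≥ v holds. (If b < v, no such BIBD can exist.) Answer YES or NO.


b = λv(v − 1)/(k(k − 1)) = 6·113·112/(3·2) = 75936/6 = 12656.
Compare with v = 113: b ≥ v, so Fisher's inequality holds.

YES


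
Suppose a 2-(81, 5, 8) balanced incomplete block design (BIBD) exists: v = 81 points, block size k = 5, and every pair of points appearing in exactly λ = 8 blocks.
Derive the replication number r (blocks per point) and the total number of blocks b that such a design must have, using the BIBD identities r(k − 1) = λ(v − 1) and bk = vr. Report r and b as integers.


Any 2-(v, k, λ) BIBD satisfies two necessary conditions:
  (i)  Each point sits in r blocks, and counting incidences through any fixed point gives r(k − 1) = λ(v − 1), so r = λ(v − 1)/(k − 1).
  (ii) Total incidences bk = vr, so b = vr/k.
Step 1: r = λ(v − 1)/(k − 1) = 8·(81 − 1)/(5 − 1) = 8·80/4 = 640/4 = 160.
Step 2: b = vr/k = 81·160/5 = 12960/5 = 2592.
Check integrality: r = 160 ∈ Z ✓, b = 2592 ∈ Z ✓.
(These identities are necessary conditions: they determine r and b for any design with these parameters, but do not by themselves prove that one exists.)

r = 160, b = 2592.


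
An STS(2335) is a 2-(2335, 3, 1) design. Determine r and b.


An STS(v) is a 2-(v, 3, 1) BIBD: block size k = 3, λ = 1.
Replication: r(k − 1) = λ(v − 1) ⇒ r·2 = 2335 − 1 = 2334 ⇒ r = 1167.
Block count: bk = vr ⇒ b·3 = 2335·1167 = 2724945 ⇒ b = 908315.

r = 1167, b = 908315.


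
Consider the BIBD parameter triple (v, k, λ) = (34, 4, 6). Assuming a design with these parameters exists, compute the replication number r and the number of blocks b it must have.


Any 2-(v, k, λ) BIBD satisfies two necessary conditions:
  (i)  Each point sits in r blocks, and counting incidences through any fixed point gives r(k − 1) = λ(v − 1), so r = λ(v − 1)/(k − 1).
  (ii) Total incidences bk = vr, so b = vr/k.
Step 1: r = λ(v − 1)/(k − 1) = 6·(34 − 1)/(4 − 1) = 6·33/3 = 198/3 = 66.
Step 2: b = vr/k = 34·66/4 = 2244/4 = 561.
Check integrality: r = 66 ∈ Z ✓, b = 561 ∈ Z ✓.
(These identities are necessary conditions: they determine r and b for any design with these parameters, but do not by themselves prove that one exists.)

r = 66, b = 561.


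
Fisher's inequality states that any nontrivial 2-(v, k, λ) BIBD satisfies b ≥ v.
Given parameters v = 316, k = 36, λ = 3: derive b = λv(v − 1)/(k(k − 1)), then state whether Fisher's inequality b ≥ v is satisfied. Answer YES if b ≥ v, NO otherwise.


r = λ(v − 1)/(k − 1) = 3·315/35 = 27.
b = vr/k = 316·27/36 = 237.
Fisher's inequality: b ≥ v ⇔ 237 ≥ 316? NO.

NO


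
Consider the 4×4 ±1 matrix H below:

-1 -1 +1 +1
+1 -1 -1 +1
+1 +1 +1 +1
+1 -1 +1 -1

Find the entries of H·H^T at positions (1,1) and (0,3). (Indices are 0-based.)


Row 0 of H: [-1, -1, 1, 1].
Row 1 of H: [1, -1, -1, 1].
Row 3 of H: [1, -1, 1, -1].
(H·H^T)[1][1] = Σ_j H[1][j]·H[1][j] = (1)² + (-1)² + (-1)² + (1)² = 1 + 1 + 1 + 1 = 4.
(H·H^T)[0][3] = Σ_j H[0][j]·H[3][j] = (-1)·(1) + (-1)·(-1) + (1)·(1) + (1)·(-1) = -1 + 1 + 1 + -1 = 0.
So rows 0 and 3 are orthogonal; the diagonal entry equals n = 4.

(1,1) entry = 4; (0,3) entry = 0.


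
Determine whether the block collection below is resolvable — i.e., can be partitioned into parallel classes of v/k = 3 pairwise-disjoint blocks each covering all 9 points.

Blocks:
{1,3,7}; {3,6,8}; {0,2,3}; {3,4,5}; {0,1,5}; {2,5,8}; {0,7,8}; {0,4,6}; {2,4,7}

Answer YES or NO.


v = 9, block size k = 3, number of blocks = 9.
For resolvability, blocks must partition into parallel classes of size v/k = 3.
Total blocks must therefore be a multiple of 3: 9 = 3·3 + 0 ⇒ divisible ✓.
Consider block {0,2,3}. It intersects every other block in the collection, so no parallel class of size 3 can contain it.
Since every block must belong to some parallel class in a resolution, the collection cannot be partitioned into parallel classes.
Resolvable? NO.

NO


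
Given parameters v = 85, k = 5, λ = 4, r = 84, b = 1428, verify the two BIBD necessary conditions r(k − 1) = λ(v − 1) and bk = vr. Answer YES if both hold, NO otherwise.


Condition (i): r(k − 1) = 84·4 = 336; λ(v − 1) = 4·84 = 336. Match? YES.
Condition (ii): bk = 1428·5 = 7140; vr = 85·84 = 7140. Match? YES.
Both conditions hold? YES.

YES


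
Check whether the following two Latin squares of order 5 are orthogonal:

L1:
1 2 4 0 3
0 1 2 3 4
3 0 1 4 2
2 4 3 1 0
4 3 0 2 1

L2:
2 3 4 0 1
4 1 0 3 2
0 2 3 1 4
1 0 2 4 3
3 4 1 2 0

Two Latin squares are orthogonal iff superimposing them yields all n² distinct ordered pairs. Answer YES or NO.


Form the n² = 25 superimposed pairs (L1[i][j], L2[i][j]), row by row (rows and columns indexed from 0):
row 0: (1,2) (2,3) (4,4) (0,0) (3,1)
row 1: (0,4) (1,1) (2,0) (3,3) (4,2)
row 2: (3,0) (0,2) (1,3) (4,1) (2,4)
row 3: (2,1) (4,0) (3,2) (1,4) (0,3)
row 4: (4,3) (3,4) (0,1) (2,2) (1,0)
Orthogonality requires all 25 pairs distinct.
Check by first coordinate: for each symbol s of L1, list the L2 entries in the n cells where L1 = s; they must all differ.
  L1 = 0: L2 entries (in reading order) 0, 4, 2, 3, 1 — all 5 distinct ✓
  L1 = 1: L2 entries (in reading order) 2, 1, 3, 4, 0 — all 5 distinct ✓
  L1 = 2: L2 entries (in reading order) 3, 0, 4, 1, 2 — all 5 distinct ✓
  L1 = 3: L2 entries (in reading order) 1, 3, 0, 2, 4 — all 5 distinct ✓
  L1 = 4: L2 entries (in reading order) 4, 2, 1, 0, 3 — all 5 distinct ✓
Every symbol of L1 meets every symbol of L2 exactly once, so all 25 pairs are distinct (25 of 25).
Conclusion: YES.

YES


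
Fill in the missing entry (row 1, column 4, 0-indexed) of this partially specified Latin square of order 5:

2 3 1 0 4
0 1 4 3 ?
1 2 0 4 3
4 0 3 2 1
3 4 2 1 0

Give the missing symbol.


Row 1 contains symbols [0, 1, 3, 4] — missing [2].
Column 4 contains symbols [0, 1, 3, 4] — missing [2].
The missing symbol must appear in both missing sets; intersection = [2].
Therefore the hidden value is 2.

Missing value = 2.


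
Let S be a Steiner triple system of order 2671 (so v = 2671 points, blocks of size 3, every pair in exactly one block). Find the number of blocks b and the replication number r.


An STS(v) is a 2-(v, 3, 1) BIBD: block size k = 3, λ = 1.
Replication: r(k − 1) = λ(v − 1) ⇒ r·2 = 2671 − 1 = 2670 ⇒ r = 1335.
Block count: b = v(v − 1)/6 = 2671·2670/6 = 7131570/6 = 1188595.

r = 1335, b = 1188595.


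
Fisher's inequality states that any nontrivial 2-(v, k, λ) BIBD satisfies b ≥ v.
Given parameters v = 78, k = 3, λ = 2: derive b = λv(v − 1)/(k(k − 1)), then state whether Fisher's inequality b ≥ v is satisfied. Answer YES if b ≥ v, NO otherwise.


b = λv(v − 1)/(k(k − 1)) = 2·78·77/(3·2) = 12012/6 = 2002.
Compare with v = 78: b ≥ v, so Fisher's inequality holds.

YES


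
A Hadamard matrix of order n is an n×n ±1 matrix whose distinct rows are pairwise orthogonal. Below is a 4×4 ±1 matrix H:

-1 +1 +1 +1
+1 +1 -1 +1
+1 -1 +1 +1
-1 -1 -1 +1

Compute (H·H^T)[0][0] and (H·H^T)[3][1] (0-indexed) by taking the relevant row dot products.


Row 0 of H: [-1, 1, 1, 1].
Row 1 of H: [1, 1, -1, 1].
Row 3 of H: [-1, -1, -1, 1].
(H·H^T)[0][0] = Σ_j H[0][j]·H[0][j] = (-1)² + (1)² + (1)² + (1)² = 1 + 1 + 1 + 1 = 4.
(H·H^T)[3][1] = Σ_j H[3][j]·H[1][j] = (-1)·(1) + (-1)·(1) + (-1)·(-1) + (1)·(1) = -1 + -1 + 1 + 1 = 0.
So rows 3 and 1 are orthogonal; the diagonal entry equals n = 4.

(0,0) entry = 4; (3,1) entry = 0.


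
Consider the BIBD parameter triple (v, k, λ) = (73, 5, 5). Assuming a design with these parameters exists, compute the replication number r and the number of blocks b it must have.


Any 2-(v, k, λ) BIBD satisfies two necessary conditions:
  (i)  Each point sits in r blocks, and counting incidences through any fixed point gives r(k − 1) = λ(v − 1), so r = λ(v − 1)/(k − 1).
  (ii) Total incidences bk = vr, so b = vr/k.
Step 1: r = λ(v − 1)/(k − 1) = 5·(73 − 1)/(5 − 1) = 5·72/4 = 360/4 = 90.
Step 2: b = vr/k = 73·90/5 = 6570/5 = 1314.
Check integrality: r = 90 ∈ Z ✓, b = 1314 ∈ Z ✓.
(These identities are necessary conditions: they determine r and b for any design with these parameters, but do not by themselves prove that one exists.)

r = 90, b = 1314.


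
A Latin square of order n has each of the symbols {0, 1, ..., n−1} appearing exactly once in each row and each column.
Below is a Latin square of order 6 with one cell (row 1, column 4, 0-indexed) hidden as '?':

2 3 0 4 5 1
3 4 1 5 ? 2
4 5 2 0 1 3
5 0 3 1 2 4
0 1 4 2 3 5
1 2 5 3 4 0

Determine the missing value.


Row 1 contains symbols [1, 2, 3, 4, 5] — missing [0].
Column 4 contains symbols [1, 2, 3, 4, 5] — missing [0].
The missing symbol must appear in both missing sets; intersection = [0].
Therefore the hidden value is 0.

Missing value = 0.


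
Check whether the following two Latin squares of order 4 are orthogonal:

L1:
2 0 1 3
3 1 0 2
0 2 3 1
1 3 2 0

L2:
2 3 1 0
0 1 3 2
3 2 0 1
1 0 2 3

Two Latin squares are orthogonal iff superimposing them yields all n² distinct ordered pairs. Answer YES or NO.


Form the n² = 16 superimposed pairs (L1[i][j], L2[i][j]), row by row (rows and columns indexed from 0):
row 0: (2,2) (0,3) (1,1) (3,0)
row 1: (3,0) (1,1) (0,3) (2,2)
row 2: (0,3) (2,2) (3,0) (1,1)
row 3: (1,1) (3,0) (2,2) (0,3)
Orthogonality requires all 16 pairs distinct.
But the pair (3,0) repeats: cell (0,3) has L1 = 3, L2 = 0, and cell (1,0) has L1 = 3, L2 = 0.
A repeated pair means some other pair never occurs (only 4 distinct pairs out of 16), so the squares are not orthogonal.
Conclusion: NO.

NO


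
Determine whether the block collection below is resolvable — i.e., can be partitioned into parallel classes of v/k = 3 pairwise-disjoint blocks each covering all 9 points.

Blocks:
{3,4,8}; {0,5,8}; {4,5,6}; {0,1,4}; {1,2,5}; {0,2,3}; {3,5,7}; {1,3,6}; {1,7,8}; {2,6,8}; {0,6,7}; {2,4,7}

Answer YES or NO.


v = 9, block size k = 3, number of blocks = 12.
For resolvability, blocks must partition into parallel classes of size v/k = 3.
Total blocks must therefore be a multiple of 3: 12 = 3·4 + 0 ⇒ divisible ✓.
Greedy packing gives 4 candidate class(es). Each should be a full parallel class (size 3, covers all 9 points).
  Class 1 (3 blocks): {3,4,8}; {1,2,5}; {0,6,7}. Points covered: [0, 1, 2, 3, 4, 5, 6, 7, 8].
  Class 2 (3 blocks): {0,5,8}; {1,3,6}; {2,4,7}. Points covered: [0, 1, 2, 3, 4, 5, 6, 7, 8].
  Class 3 (3 blocks): {4,5,6}; {0,2,3}; {1,7,8}. Points covered: [0, 1, 2, 3, 4, 5, 6, 7, 8].
  Class 4 (3 blocks): {0,1,4}; {3,5,7}; {2,6,8}. Points covered: [0, 1, 2, 3, 4, 5, 6, 7, 8].
All classes full (size 3)? YES. All classes cover every point? YES.
Resolvable? YES.

YES


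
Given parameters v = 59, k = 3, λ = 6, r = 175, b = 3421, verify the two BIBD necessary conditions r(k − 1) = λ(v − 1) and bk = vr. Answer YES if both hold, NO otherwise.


Condition (i): r(k − 1) = 175·2 = 350; λ(v − 1) = 6·58 = 348. Match? NO.
Condition (ii): bk = 3421·3 = 10263; vr = 59·175 = 10325. Match? NO.
Both conditions hold? NO.

NO


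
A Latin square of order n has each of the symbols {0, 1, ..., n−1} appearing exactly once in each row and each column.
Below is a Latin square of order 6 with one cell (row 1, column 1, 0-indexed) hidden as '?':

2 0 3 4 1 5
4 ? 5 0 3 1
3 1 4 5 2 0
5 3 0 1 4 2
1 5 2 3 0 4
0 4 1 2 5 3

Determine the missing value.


Row 1 contains symbols [0, 1, 3, 4, 5] — missing [2].
Column 1 contains symbols [0, 1, 3, 4, 5] — missing [2].
The missing symbol must appear in both missing sets; intersection = [2].
Therefore the hidden value is 2.

Missing value = 2.


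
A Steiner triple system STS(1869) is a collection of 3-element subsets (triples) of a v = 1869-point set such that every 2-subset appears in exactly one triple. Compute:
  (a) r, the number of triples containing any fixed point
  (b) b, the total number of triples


An STS(v) is a 2-(v, 3, 1) BIBD: block size k = 3, λ = 1.
Replication: r(k − 1) = λ(v − 1) ⇒ r·2 = 1869 − 1 = 1868 ⇒ r = 934.
Block count: bk = vr ⇒ b·3 = 1869·934 = 1745646 ⇒ b = 581882.

r = 934, b = 581882.


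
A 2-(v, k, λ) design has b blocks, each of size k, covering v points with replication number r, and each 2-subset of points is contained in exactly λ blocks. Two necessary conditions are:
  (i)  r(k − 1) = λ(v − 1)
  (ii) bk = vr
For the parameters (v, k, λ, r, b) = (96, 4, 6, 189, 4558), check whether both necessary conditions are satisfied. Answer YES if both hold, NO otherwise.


Condition (i): r(k − 1) = 189·3 = 567; λ(v − 1) = 6·95 = 570. Match? NO.
Condition (ii): bk = 4558·4 = 18232; vr = 96·189 = 18144. Match? NO.
Both conditions hold? NO.

NO


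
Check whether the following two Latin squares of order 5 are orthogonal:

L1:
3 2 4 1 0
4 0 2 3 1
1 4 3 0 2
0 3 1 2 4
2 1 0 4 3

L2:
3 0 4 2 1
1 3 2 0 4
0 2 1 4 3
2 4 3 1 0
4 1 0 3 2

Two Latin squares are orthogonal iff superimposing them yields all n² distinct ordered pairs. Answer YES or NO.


Form the n² = 25 superimposed pairs (L1[i][j], L2[i][j]), row by row (rows and columns indexed from 0):
row 0: (3,3) (2,0) (4,4) (1,2) (0,1)
row 1: (4,1) (0,3) (2,2) (3,0) (1,4)
row 2: (1,0) (4,2) (3,1) (0,4) (2,3)
row 3: (0,2) (3,4) (1,3) (2,1) (4,0)
row 4: (2,4) (1,1) (0,0) (4,3) (3,2)
Orthogonality requires all 25 pairs distinct.
Check by first coordinate: for each symbol s of L1, list the L2 entries in the n cells where L1 = s; they must all differ.
  L1 = 0: L2 entries (in reading order) 1, 3, 4, 2, 0 — all 5 distinct ✓
  L1 = 1: L2 entries (in reading order) 2, 4, 0, 3, 1 — all 5 distinct ✓
  L1 = 2: L2 entries (in reading order) 0, 2, 3, 1, 4 — all 5 distinct ✓
  L1 = 3: L2 entries (in reading order) 3, 0, 1, 4, 2 — all 5 distinct ✓
  L1 = 4: L2 entries (in reading order) 4, 1, 2, 0, 3 — all 5 distinct ✓
Every symbol of L1 meets every symbol of L2 exactly once, so all 25 pairs are distinct (25 of 25).
Conclusion: YES.

YES
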